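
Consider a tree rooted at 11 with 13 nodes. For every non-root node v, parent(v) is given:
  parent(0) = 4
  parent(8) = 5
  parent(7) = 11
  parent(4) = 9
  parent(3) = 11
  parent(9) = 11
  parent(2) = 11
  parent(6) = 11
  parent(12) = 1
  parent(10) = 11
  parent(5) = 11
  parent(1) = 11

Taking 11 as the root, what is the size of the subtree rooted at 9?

Descendants of 9 (including itself): 9, 4, 0. That's 3.

3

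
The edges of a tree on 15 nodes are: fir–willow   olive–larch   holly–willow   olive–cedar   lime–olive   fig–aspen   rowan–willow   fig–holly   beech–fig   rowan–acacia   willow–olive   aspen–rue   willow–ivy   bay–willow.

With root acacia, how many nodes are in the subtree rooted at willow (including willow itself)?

13

Descendants of willow (including itself): willow, holly, olive, fir, bay, ivy, fig, larch, lime, cedar, aspen, beech, rue. That's 13.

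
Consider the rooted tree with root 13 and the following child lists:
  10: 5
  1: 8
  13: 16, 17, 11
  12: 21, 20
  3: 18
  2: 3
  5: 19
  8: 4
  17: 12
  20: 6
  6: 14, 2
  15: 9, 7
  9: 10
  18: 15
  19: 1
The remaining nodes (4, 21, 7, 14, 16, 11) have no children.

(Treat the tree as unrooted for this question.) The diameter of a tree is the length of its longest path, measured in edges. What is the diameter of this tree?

16

A longest path is 11 - 13 - 17 - 12 - 20 - 6 - 2 - 3 - 18 - 15 - 9 - 10 - 5 - 19 - 1 - 8 - 4, with 16 edges.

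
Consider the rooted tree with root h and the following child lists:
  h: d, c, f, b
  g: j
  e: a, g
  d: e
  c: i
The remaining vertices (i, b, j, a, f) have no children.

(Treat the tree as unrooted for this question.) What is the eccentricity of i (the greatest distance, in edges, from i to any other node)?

Distances from i peak at 6, attained at j.
i–c–h–d–e–g–j

6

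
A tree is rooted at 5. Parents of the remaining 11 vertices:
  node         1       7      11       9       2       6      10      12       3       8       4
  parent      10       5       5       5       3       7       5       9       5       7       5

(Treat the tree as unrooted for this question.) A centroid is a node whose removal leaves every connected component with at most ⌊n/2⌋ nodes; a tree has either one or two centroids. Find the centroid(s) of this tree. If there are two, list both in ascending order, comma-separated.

Delete 5: the remaining components have sizes 3, 2, 2, 2, 1, 1. Max 3 ≤ 6, so 5 is a centroid.
No neighbour of 5 does as well, so 5 is the unique centroid.

5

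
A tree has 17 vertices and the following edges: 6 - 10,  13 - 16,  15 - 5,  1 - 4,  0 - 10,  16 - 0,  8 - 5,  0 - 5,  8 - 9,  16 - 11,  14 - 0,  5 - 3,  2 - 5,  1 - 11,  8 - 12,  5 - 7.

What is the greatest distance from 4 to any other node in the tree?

The node farthest from 4 is 9 (12 also at distance 7), via 4–1–11–16–0–5–8–9 — 7 edges.

7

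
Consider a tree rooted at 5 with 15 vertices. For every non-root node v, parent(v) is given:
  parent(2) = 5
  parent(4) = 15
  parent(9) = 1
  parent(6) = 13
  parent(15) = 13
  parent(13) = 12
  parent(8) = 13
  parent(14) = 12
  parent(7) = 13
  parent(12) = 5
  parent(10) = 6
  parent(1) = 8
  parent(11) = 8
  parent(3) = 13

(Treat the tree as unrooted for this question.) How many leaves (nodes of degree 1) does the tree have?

Exactly 8 nodes have a single neighbour: 2, 3, 4, 7, 9, 10, 11, 14.

8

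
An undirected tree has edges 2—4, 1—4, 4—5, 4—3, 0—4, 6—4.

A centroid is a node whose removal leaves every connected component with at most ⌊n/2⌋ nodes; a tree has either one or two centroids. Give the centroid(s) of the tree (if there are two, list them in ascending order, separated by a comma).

Delete 4: the remaining components have sizes 1, 1, 1, 1, 1, 1. Max 1 ≤ 3, so 4 is a centroid.
Every other node leaves some component of size > 3, so the centroid is unique.

4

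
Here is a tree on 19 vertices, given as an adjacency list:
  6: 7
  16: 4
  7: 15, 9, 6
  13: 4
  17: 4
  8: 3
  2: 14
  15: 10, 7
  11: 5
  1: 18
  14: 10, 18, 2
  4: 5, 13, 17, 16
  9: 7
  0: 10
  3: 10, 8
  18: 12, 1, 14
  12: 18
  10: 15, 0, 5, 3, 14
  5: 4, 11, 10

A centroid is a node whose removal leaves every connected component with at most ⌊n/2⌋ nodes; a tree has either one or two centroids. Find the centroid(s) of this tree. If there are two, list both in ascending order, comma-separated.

Removing 10 splits the tree into components of sizes 6, 5, 4, 2, 1; the largest is 6 ≤ ⌊19/2⌋ = 9.
No neighbour of 10 does as well, so 10 is the unique centroid.

10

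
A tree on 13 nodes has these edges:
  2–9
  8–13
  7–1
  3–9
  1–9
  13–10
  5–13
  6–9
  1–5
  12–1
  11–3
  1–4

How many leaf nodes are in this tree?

Degree-1 nodes: 2, 4, 6, 7, 8, 10, 11, 12 — 8 of them.

8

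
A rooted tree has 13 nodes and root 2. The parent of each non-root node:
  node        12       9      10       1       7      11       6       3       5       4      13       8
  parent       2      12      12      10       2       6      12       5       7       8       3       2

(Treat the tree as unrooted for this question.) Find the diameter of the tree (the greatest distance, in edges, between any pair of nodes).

A longest path is 13 - 3 - 5 - 7 - 2 - 12 - 10 - 1, with 7 edges.

7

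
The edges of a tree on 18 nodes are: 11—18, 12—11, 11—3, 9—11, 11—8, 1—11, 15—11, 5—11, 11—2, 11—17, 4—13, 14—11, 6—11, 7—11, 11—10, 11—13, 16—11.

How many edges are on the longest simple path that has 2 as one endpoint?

3

Distances from 2 peak at 3, attained at 4.
2–11–13–4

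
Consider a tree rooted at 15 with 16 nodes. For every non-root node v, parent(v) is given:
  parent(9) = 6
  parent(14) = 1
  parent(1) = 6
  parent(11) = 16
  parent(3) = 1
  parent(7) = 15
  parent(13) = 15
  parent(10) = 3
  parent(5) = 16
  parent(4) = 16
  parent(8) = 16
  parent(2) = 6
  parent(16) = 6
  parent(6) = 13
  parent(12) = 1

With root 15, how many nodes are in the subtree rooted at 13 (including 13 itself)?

The subtree rooted at 13 contains: 13, 6, 16, 9, 1, 2, 5, 4, 8, 11, 14, 3, 12, 10 — 14 nodes.

14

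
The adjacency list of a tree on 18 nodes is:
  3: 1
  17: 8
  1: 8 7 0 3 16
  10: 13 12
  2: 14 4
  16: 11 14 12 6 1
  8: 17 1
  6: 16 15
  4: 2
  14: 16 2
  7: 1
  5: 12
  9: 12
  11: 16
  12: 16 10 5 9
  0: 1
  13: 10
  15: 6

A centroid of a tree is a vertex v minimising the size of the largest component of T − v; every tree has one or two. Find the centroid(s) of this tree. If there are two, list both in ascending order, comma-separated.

16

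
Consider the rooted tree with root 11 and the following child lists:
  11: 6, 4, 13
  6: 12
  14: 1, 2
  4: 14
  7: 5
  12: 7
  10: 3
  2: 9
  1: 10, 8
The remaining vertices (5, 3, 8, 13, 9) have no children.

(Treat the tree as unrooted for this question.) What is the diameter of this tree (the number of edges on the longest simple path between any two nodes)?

9

BFS from 3 reaches 5 last, at distance 9; BFS from 5 confirms no node is farther.
Path: 3 - 10 - 1 - 14 - 4 - 11 - 6 - 12 - 7 - 5.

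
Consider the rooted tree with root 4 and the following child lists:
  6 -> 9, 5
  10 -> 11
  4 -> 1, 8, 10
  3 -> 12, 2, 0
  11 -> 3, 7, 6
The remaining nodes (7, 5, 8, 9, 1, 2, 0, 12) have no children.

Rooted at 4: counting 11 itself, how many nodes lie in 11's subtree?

9

Descendants of 11 (including itself): 11, 6, 3, 7, 5, 9, 0, 12, 2. That's 9.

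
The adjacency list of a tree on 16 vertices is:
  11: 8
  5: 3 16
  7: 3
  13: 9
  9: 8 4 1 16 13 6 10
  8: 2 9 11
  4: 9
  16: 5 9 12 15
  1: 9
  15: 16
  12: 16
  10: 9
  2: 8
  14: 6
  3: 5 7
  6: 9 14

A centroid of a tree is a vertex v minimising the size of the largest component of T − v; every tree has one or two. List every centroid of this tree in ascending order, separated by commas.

Delete 9: the remaining components have sizes 6, 3, 2, 1, 1, 1, 1. Max 6 ≤ 8, so 9 is a centroid.
Every other node leaves some component of size > 8, so the centroid is unique.

9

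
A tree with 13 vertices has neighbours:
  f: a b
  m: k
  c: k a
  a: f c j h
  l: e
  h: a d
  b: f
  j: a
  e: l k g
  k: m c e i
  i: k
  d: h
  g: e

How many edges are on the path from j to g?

5

The path is j – a – c – k – e – g, which has 5 edges.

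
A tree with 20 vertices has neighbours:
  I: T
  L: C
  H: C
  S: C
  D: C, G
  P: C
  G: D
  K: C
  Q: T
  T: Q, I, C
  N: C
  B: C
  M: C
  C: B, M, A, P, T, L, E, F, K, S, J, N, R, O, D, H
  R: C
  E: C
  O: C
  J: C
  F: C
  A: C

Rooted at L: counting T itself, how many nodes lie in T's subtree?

The subtree rooted at T contains: T, Q, I — 3 nodes.

3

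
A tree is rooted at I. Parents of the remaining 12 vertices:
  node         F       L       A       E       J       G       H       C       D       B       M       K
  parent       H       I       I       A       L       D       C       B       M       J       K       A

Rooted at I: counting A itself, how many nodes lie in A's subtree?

6

A's subtree: {A, K, E, M, D, G}, size 6.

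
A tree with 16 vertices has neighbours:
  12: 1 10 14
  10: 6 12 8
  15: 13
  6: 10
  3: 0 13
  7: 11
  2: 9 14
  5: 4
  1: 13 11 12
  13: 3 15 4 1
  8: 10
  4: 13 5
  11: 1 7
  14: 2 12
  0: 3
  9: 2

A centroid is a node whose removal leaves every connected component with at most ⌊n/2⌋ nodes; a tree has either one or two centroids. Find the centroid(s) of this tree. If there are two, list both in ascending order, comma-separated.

Delete 1: the remaining components have sizes 7, 6, 2. Max 7 ≤ 8, so 1 is a centroid.
Every other node leaves some component of size > 8, so the centroid is unique.

1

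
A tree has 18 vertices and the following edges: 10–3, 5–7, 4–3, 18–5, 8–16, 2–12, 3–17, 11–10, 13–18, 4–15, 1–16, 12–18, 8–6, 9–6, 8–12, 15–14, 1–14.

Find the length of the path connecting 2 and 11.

10

Walking from 2: 2–12–8–16–1–14–15–4–3–10–11. Length 10.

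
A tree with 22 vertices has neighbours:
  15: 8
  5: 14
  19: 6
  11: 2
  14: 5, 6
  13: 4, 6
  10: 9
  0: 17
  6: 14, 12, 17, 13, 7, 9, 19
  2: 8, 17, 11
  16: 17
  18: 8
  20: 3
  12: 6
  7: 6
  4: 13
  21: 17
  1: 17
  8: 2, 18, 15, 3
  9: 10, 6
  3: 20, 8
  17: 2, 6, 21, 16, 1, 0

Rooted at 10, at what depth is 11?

5

Path from 10 to 11: 10 – 9 – 6 – 17 – 2 – 11, which has 5 edges.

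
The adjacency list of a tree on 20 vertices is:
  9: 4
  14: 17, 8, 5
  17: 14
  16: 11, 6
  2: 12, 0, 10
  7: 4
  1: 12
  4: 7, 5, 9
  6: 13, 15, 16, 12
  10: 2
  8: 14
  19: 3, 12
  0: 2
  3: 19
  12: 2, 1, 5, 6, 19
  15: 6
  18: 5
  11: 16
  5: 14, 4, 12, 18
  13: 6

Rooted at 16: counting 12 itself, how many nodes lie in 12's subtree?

15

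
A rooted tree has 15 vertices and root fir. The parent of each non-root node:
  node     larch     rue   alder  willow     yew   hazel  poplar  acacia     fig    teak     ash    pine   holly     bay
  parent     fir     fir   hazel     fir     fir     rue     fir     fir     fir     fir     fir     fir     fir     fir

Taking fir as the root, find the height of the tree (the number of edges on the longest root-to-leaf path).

The longest root-to-leaf path is fir-rue-hazel-alder (3 edges).

3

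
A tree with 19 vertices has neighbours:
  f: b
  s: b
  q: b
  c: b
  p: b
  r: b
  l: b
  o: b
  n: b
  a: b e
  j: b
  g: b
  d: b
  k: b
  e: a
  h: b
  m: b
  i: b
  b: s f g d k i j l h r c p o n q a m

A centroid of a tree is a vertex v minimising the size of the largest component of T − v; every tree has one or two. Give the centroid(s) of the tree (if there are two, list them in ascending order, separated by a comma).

b

Delete b: the remaining components have sizes 2, 1, 1, 1, 1, 1, 1, 1, 1, 1, 1, 1, 1, 1, 1, 1, 1. Max 2 ≤ 9, so b is a centroid.
Every other node leaves some component of size > 9, so the centroid is unique.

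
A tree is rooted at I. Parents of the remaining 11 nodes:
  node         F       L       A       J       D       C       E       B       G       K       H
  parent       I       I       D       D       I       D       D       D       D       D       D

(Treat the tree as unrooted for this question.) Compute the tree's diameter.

Starting from F, a farthest node is K at distance 3.
One longest path: F - I - D - K.
So the diameter is 3.

3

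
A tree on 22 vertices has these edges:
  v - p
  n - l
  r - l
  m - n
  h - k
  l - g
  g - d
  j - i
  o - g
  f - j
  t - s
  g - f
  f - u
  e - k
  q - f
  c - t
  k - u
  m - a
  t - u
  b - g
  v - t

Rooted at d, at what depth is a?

d → g → l → n → m → a — 5 edges.

5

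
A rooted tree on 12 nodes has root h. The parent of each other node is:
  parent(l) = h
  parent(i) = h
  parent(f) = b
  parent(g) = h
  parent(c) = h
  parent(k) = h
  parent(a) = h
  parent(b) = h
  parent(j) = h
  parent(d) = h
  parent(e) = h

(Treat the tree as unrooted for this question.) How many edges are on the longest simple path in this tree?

3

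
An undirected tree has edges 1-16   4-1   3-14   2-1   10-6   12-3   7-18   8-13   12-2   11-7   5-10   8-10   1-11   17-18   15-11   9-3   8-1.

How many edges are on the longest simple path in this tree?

8

A longest path is 14-3-12-2-1-11-7-18-17, with 8 edges.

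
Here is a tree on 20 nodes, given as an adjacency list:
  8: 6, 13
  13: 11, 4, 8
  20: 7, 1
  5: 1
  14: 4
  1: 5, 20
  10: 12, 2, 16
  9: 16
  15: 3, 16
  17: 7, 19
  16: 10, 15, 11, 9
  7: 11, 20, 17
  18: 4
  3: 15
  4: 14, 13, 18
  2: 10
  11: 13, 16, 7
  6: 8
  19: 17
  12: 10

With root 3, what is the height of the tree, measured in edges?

5 sits deepest: 3–15–16–11–7–20–1–5 — 7 edges from the root.

7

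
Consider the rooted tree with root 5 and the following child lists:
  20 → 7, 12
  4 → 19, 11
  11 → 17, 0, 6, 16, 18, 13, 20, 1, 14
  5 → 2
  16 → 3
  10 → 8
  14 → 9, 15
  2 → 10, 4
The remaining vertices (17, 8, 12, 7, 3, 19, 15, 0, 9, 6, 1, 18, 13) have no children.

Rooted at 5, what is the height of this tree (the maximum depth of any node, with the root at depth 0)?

The longest root-to-leaf path is 5-2-4-11-20-12 (5 edges).

5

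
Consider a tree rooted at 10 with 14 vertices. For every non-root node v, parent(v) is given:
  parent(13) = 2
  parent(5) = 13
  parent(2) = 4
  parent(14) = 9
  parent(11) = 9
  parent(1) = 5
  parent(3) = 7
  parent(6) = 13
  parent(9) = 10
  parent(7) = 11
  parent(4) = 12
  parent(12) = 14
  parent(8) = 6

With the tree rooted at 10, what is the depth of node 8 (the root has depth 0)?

8

Climbing from 8 to the root: 8 → 6 → 13 → 2 → 4 → 12 → 14 → 9 → 10. That's 8 steps.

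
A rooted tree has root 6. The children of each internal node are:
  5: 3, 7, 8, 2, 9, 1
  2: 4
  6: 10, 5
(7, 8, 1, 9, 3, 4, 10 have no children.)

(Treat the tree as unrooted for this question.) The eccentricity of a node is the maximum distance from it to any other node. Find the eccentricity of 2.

3

Distances from 2 peak at 3, attained at 10.
2–5–6–10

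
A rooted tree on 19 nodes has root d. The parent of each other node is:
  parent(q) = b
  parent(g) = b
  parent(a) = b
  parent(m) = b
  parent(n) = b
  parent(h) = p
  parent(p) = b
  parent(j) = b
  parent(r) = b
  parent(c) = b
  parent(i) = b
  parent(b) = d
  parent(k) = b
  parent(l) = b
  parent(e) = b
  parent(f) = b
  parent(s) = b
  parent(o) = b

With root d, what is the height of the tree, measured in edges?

h sits deepest: d – b – p – h — 3 edges from the root.

3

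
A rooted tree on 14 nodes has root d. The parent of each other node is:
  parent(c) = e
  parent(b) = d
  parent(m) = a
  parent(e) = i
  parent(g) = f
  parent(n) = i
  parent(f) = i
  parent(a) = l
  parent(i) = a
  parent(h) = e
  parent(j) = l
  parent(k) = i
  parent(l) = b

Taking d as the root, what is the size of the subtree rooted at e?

e's subtree: {e, c, h}, size 3.

3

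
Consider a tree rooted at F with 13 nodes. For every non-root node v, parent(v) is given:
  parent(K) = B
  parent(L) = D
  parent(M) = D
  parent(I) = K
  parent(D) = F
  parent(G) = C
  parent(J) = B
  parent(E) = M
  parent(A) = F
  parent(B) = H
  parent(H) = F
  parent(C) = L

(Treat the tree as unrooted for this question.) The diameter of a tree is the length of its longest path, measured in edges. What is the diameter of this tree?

8

BFS from G reaches I last, at distance 8; BFS from I confirms no node is farther.
Path: G – C – L – D – F – H – B – K – I.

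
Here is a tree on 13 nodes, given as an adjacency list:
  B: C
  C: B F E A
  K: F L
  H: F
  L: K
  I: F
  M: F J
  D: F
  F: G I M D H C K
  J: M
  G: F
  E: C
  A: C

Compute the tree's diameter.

A longest path is J–M–F–C–A, with 4 edges.

4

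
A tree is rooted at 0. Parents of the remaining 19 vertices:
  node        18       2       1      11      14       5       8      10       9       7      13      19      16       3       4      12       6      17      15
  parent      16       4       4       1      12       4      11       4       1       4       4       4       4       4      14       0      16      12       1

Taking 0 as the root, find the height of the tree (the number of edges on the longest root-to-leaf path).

6

A deepest node is 8, reached by 0–12–14–4–1–11–8.
That path has 6 edges, so the height is 6.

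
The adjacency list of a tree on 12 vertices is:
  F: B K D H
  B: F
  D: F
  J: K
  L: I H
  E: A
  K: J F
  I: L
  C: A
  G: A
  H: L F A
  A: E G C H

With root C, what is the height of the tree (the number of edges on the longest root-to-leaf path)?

5

The longest root-to-leaf path is C-A-H-F-K-J (5 edges).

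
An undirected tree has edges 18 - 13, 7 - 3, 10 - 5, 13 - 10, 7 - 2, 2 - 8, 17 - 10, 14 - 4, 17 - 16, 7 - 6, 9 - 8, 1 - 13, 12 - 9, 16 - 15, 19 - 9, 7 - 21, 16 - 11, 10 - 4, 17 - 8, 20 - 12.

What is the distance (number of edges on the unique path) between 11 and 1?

5

The path is 11 – 16 – 17 – 10 – 13 – 1, which has 5 edges.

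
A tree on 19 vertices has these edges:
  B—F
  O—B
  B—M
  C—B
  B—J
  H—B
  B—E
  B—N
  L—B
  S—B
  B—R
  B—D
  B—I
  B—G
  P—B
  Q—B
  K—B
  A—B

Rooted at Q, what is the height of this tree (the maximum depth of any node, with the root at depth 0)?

2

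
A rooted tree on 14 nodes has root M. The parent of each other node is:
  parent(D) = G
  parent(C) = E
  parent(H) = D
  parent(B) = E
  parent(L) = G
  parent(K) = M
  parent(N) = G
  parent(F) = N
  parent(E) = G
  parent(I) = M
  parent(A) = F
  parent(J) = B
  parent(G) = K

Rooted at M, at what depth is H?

4

Path from M to H: M → K → G → D → H, which has 4 edges.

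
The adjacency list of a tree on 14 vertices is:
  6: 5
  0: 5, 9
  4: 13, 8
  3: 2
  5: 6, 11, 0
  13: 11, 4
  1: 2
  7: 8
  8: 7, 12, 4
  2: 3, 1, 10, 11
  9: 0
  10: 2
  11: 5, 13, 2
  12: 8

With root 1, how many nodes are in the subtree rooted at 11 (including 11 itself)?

The subtree rooted at 11 contains: 11, 13, 5, 4, 0, 6, 8, 9, 12, 7 — 10 nodes.

10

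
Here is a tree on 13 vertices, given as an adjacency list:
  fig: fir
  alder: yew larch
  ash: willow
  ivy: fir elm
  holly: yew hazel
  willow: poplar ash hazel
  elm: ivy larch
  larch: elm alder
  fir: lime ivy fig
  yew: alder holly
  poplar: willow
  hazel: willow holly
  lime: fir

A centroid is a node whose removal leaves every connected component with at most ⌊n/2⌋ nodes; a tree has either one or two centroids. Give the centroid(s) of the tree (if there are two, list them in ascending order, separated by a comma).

alder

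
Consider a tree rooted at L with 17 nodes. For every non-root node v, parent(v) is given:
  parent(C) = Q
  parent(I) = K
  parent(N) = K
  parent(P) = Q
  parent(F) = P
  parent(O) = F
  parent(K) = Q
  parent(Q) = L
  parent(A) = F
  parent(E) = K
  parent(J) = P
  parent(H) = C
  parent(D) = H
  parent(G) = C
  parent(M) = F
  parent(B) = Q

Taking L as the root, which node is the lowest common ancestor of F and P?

P

Ancestors of F (toward the root): F, P, Q, L.
Ancestors of P: P, Q, L.
The deepest node appearing in both lists is P.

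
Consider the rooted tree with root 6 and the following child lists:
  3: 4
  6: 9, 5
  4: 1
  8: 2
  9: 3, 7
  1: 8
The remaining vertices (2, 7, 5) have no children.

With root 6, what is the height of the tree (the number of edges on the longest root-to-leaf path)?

6

2 sits deepest: 6-9-3-4-1-8-2 — 6 edges from the root.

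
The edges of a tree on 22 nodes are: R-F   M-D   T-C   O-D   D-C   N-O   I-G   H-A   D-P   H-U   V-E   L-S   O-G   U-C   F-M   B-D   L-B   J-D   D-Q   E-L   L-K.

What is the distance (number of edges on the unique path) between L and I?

5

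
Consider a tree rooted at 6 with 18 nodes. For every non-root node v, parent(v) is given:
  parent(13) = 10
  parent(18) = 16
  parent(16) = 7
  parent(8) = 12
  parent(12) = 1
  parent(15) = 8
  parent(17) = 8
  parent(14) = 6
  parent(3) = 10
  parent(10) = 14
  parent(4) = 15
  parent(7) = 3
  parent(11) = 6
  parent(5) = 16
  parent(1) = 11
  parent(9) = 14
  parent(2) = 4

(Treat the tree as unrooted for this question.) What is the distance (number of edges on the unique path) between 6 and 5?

6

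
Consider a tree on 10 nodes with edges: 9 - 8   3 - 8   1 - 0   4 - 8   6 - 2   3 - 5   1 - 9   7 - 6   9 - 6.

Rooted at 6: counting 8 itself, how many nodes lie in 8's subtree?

The subtree rooted at 8 contains: 8, 3, 4, 5 — 4 nodes.

4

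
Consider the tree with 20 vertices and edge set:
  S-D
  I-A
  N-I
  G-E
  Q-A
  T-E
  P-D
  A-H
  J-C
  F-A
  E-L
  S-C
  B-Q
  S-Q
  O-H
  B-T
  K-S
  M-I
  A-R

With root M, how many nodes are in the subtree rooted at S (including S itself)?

6

The subtree rooted at S contains: S, D, C, K, P, J — 6 nodes.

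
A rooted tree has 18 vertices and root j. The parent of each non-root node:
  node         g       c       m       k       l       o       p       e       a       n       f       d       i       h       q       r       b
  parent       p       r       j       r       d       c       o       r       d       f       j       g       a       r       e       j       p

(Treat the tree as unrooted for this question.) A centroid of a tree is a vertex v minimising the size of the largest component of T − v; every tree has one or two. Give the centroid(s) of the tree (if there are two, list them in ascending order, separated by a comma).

c, r

If r is removed the pieces have sizes 9, 4, 2, 1, 1, all ≤ ⌊18/2⌋ = 9.
Its neighbour c also leaves a largest component of size 9, so both are centroids.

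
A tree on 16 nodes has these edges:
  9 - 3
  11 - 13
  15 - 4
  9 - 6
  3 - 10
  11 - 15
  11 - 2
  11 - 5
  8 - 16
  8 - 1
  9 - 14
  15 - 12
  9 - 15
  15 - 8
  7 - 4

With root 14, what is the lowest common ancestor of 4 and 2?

15

4's ancestor chain is 4, 15, 9, 14 and 2's is 2, 11, 15, 9, 14; they first meet at 15.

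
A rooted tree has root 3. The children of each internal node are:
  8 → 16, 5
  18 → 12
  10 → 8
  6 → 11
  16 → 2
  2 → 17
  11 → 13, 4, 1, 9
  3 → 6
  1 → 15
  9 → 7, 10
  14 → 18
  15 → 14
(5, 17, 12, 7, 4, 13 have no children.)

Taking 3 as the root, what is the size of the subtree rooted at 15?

4

15's subtree: {15, 14, 18, 12}, size 4.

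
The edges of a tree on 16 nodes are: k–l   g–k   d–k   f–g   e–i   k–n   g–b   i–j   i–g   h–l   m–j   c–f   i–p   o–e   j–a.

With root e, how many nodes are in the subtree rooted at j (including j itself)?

3

The subtree rooted at j contains: j, a, m — 3 nodes.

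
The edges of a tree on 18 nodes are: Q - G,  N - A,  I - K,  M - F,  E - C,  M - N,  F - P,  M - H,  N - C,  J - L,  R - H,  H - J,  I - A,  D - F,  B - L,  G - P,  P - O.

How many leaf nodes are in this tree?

7

The leaves are B, D, E, K, O, Q, R.
That is 7 leaves.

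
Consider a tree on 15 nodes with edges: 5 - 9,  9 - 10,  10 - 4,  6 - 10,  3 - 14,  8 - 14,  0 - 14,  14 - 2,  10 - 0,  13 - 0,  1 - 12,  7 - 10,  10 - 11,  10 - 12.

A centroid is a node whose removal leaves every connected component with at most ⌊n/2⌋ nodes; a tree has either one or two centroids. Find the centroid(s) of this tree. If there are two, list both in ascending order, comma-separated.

Delete 10: the remaining components have sizes 6, 2, 2, 1, 1, 1, 1. Max 6 ≤ 7, so 10 is a centroid.
Every other node leaves some component of size > 7, so the centroid is unique.

10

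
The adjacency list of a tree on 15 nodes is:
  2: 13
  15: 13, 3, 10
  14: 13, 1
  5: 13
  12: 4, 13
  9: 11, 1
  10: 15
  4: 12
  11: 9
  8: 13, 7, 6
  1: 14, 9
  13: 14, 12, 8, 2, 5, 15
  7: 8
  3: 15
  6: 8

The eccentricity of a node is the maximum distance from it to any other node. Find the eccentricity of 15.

A farthest node from 15 is 11.
The path 15 – 13 – 14 – 1 – 9 – 11 has 5 edges.

5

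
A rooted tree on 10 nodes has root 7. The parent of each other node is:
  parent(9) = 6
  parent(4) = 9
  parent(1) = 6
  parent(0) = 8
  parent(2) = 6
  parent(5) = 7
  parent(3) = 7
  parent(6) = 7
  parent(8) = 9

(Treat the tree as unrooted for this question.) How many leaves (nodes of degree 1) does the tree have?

Exactly 6 nodes have a single neighbour: 0, 1, 2, 3, 4, 5.

6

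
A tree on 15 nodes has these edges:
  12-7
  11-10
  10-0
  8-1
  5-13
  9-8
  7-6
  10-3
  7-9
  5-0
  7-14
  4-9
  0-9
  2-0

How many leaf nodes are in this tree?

9

Exactly 9 nodes have a single neighbour: 1, 2, 3, 4, 6, 11, 12, 13, 14.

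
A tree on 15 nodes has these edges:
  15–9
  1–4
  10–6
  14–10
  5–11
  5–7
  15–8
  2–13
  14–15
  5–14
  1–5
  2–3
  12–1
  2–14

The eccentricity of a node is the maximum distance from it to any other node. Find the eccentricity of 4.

5

A farthest node from 4 is 6 (13, 3, 9, 8 also at distance 5).
The path 4-1-5-14-10-6 has 5 edges.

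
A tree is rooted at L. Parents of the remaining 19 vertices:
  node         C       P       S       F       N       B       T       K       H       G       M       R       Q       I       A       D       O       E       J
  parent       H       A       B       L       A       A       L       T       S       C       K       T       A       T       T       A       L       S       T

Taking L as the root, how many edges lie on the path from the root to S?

4

Climbing from S to the root: S–B–A–T–L. That's 4 steps.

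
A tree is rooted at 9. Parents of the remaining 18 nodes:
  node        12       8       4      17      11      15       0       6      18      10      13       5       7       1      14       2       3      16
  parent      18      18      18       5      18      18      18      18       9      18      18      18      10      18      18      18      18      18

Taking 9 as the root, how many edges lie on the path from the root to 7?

3

Path from 9 to 7: 9–18–10–7, which has 3 edges.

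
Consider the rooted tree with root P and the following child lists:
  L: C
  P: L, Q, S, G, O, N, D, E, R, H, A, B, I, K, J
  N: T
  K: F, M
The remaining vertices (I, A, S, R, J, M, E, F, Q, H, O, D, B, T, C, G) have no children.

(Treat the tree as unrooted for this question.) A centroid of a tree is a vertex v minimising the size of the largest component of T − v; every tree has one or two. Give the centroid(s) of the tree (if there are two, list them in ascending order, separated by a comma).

P

Delete P: the remaining components have sizes 3, 2, 2, 1, 1, 1, 1, 1, 1, 1, 1, 1, 1, 1, 1. Max 3 ≤ 10, so P is a centroid.
Every other node leaves some component of size > 10, so the centroid is unique.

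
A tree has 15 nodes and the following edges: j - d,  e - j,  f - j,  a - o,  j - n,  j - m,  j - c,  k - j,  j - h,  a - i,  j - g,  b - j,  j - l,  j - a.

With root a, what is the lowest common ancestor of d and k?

Path d→root: d j a; path k→root: k j a.
First common node: j.

j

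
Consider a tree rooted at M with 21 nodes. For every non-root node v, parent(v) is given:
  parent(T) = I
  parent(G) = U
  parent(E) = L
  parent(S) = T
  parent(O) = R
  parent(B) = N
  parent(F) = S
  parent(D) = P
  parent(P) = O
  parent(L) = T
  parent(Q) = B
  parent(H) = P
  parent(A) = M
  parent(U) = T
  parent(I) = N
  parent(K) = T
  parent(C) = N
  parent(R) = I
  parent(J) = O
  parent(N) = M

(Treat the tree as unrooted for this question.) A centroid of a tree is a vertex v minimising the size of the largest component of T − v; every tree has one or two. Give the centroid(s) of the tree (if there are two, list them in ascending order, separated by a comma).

Delete I: the remaining components have sizes 8, 6, 6. Max 8 ≤ 10, so I is a centroid.
Every other node leaves some component of size > 10, so the centroid is unique.

I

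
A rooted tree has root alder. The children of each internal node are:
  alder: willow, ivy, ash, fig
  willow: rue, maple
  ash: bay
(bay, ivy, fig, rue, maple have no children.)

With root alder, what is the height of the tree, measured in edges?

maple sits deepest: alder-willow-maple — 2 edges from the root.

2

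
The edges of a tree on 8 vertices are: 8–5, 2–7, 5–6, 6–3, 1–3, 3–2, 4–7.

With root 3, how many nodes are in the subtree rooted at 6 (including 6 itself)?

3

Descendants of 6 (including itself): 6, 5, 8. That's 3.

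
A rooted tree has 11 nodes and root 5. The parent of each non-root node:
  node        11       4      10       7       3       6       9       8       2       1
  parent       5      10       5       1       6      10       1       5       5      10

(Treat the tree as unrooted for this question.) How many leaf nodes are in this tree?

7

Degree-1 nodes: 2, 3, 4, 7, 8, 9, 11 — 7 of them.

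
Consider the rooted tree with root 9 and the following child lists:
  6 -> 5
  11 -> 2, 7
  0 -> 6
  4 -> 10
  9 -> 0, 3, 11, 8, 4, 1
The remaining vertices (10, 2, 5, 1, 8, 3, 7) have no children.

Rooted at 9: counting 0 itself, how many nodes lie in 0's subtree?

3

The subtree rooted at 0 contains: 0, 6, 5 — 3 nodes.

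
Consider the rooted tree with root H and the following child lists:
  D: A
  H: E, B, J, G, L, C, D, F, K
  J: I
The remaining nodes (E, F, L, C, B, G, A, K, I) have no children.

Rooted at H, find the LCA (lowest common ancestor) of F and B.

H

Ancestors of F (toward the root): F, H.
Ancestors of B: B, H.
The deepest node appearing in both lists is H.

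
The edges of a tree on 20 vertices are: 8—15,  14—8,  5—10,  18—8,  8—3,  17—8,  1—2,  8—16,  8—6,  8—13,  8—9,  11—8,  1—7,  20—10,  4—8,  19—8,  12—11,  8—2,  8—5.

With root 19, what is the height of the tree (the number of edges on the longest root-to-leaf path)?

4

The longest root-to-leaf path is 19 → 8 → 5 → 10 → 20 (4 edges).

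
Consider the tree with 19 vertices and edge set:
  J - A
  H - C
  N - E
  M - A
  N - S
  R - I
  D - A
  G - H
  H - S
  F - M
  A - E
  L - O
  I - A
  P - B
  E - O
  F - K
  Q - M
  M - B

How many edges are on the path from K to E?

4

Walking from K: K – F – M – A – E. Length 4.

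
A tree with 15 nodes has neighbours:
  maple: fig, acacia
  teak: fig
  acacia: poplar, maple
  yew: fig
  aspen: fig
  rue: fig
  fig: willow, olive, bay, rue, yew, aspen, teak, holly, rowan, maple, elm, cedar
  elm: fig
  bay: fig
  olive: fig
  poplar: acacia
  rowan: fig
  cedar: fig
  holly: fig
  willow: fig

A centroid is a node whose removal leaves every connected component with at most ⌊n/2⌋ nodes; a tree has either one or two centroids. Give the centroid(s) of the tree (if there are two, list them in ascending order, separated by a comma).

fig

If fig is removed the pieces have sizes 3, 1, 1, 1, 1, 1, 1, 1, 1, 1, 1, 1, all ≤ ⌊15/2⌋ = 7.
No neighbour of fig does as well, so fig is the unique centroid.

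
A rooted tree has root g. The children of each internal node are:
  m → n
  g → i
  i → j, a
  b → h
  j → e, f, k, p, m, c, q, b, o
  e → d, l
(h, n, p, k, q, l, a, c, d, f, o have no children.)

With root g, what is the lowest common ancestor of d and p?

j

d's ancestor chain is d, e, j, i, g and p's is p, j, i, g; they first meet at j.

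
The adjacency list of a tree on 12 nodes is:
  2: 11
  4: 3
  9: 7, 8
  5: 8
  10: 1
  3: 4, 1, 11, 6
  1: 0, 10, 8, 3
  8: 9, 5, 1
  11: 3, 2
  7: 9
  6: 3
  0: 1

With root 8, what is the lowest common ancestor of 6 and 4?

3

6's ancestor chain is 6, 3, 1, 8 and 4's is 4, 3, 1, 8; they first meet at 3.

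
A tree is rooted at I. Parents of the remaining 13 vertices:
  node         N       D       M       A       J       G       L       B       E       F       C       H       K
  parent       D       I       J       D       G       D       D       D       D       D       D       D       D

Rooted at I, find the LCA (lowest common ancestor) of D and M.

D

D's ancestor chain is D, I and M's is M, J, G, D, I; they first meet at D.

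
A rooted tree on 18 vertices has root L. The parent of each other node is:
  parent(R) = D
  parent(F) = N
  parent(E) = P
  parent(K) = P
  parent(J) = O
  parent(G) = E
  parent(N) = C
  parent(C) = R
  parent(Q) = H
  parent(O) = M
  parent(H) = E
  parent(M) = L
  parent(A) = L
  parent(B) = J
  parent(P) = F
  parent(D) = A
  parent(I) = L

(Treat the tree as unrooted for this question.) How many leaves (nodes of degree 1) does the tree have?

5

The leaves are B, G, I, K, Q.
That is 5 leaves.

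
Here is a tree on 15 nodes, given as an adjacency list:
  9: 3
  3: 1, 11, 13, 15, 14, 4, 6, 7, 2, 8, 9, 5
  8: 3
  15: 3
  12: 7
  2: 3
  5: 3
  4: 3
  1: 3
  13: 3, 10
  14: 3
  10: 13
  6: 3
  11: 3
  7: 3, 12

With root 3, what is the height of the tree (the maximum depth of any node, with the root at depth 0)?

A deepest node is 12, reached by 3 → 7 → 12.
That path has 2 edges, so the height is 2.

2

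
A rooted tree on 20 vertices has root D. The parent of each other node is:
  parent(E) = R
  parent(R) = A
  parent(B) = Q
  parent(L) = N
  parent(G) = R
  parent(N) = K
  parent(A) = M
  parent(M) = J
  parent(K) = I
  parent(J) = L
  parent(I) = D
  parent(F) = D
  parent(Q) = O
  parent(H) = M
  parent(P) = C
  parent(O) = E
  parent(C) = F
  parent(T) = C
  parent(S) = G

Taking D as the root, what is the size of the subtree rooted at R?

7

Descendants of R (including itself): R, G, E, S, O, Q, B. That's 7.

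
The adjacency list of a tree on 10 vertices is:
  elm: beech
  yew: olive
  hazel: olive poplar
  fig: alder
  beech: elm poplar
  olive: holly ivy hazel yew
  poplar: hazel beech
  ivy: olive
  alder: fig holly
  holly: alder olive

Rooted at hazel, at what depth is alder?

Climbing from alder to the root: alder–holly–olive–hazel. That's 3 steps.

3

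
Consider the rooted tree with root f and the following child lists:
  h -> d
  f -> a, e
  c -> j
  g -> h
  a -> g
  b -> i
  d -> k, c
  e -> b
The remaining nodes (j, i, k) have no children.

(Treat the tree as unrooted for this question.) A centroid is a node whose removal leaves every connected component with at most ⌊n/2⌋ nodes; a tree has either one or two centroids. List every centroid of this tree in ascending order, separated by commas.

g

Delete g: the remaining components have sizes 5, 5. Max 5 ≤ 5, so g is a centroid.
Every other node leaves some component of size > 5, so the centroid is unique.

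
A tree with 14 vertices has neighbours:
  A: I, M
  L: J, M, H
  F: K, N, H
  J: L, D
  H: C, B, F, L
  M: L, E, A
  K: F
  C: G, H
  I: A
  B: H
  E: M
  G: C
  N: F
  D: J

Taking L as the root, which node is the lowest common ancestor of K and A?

L

Path K→root: K F H L; path A→root: A M L.
First common node: L.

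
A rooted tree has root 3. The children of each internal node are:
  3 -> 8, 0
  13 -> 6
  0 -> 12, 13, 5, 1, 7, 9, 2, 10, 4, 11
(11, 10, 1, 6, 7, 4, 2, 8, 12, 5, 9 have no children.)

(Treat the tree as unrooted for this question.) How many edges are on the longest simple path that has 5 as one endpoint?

3

Distances from 5 peak at 3, attained at 8 (6 also at distance 3).
5–0–3–8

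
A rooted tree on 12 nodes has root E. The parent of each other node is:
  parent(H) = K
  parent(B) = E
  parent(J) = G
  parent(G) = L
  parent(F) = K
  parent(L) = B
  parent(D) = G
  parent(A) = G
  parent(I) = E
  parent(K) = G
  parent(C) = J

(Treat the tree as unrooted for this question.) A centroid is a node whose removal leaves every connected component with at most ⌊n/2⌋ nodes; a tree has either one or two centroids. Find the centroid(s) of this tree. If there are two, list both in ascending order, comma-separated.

G

Delete G: the remaining components have sizes 4, 3, 2, 1, 1. Max 4 ≤ 6, so G is a centroid.
Every other node leaves some component of size > 6, so the centroid is unique.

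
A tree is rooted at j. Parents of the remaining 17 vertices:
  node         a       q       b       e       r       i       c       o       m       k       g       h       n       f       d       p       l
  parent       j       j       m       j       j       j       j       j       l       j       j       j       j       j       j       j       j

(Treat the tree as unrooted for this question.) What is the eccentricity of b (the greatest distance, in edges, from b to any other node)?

4

The node farthest from b is e (i, o, k, a, g, d, p, c, n, r, h, f, q also at distance 4), via b-m-l-j-e — 4 edges.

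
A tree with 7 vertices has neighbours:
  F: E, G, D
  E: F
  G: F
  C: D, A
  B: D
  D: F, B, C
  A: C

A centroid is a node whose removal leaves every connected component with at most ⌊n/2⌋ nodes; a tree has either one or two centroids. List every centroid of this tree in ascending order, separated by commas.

D

If D is removed the pieces have sizes 3, 2, 1, all ≤ ⌊7/2⌋ = 3.
Every other node leaves some component of size > 3, so the centroid is unique.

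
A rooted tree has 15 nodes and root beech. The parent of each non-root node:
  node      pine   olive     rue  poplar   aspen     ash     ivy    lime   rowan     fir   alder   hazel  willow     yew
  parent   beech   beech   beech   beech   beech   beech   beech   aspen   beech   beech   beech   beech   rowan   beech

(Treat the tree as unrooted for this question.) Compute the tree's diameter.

4

Starting from willow, a farthest node is lime at distance 4.
One longest path: willow – rowan – beech – aspen – lime.
So the diameter is 4.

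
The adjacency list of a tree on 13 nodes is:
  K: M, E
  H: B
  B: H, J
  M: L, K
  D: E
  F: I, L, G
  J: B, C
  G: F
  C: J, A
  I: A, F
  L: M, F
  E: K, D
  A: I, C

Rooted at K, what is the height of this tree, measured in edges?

9

The longest root-to-leaf path is K–M–L–F–I–A–C–J–B–H (9 edges).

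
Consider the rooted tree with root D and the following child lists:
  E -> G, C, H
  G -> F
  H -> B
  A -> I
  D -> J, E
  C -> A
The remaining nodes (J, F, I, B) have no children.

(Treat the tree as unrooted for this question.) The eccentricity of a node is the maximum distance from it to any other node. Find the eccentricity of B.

The node farthest from B is I, via B–H–E–C–A–I — 5 edges.

5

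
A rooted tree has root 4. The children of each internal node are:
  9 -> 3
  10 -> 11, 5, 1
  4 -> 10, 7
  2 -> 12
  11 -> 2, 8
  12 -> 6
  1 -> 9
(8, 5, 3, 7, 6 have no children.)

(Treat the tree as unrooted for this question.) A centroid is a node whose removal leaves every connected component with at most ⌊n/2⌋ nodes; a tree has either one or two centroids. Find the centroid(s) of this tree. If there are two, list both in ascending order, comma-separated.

If 10 is removed the pieces have sizes 5, 3, 2, 1, all ≤ ⌊12/2⌋ = 6.
No neighbour of 10 does as well, so 10 is the unique centroid.

10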